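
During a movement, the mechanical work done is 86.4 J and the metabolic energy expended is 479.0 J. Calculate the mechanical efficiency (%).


eta = (W_mech / E_meta) * 100
eta = (86.4 / 479.0) * 100
ratio = 0.1804
eta = 18.0376


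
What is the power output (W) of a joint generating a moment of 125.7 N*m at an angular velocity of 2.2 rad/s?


P = M * omega
P = 125.7 * 2.2
P = 276.5400


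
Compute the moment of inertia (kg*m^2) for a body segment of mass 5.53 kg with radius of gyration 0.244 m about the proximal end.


I = m * k^2
I = 5.53 * 0.244^2
k^2 = 0.0595
I = 0.3292


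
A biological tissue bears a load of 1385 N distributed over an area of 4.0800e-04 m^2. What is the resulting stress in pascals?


stress = F / A
stress = 1385 / 4.0800e-04
stress = 3.3946e+06


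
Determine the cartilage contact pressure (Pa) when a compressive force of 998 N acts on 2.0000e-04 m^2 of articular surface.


P = F / A
P = 998 / 2.0000e-04
P = 4.9900e+06


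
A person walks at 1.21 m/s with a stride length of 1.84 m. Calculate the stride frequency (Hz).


f = v / stride_length
f = 1.21 / 1.84
f = 0.6576


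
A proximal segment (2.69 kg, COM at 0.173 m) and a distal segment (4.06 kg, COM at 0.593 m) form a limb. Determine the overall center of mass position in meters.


COM = (m1*x1 + m2*x2) / (m1 + m2)
COM = (2.69*0.173 + 4.06*0.593) / (2.69 + 4.06)
Numerator = 2.8729
Denominator = 6.7500
COM = 0.4256


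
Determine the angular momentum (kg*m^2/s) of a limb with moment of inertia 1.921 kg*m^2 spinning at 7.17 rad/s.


L = I * omega
L = 1.921 * 7.17
L = 13.7736


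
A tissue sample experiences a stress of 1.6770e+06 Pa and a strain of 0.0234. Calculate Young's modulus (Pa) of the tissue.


E = stress / strain
E = 1.6770e+06 / 0.0234
E = 7.1667e+07


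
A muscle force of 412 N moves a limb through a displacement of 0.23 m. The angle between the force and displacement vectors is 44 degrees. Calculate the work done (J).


W = F * d * cos(theta)
theta = 44 deg = 0.7679 rad
cos(theta) = 0.7193
W = 412 * 0.23 * 0.7193
W = 68.1646


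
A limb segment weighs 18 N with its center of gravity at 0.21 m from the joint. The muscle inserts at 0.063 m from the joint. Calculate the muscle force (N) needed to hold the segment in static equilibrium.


F_muscle = W * d_load / d_muscle
F_muscle = 18 * 0.21 / 0.063
Numerator = 3.7800
F_muscle = 60.0000


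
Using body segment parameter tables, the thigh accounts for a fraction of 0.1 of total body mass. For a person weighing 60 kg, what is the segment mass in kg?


m_segment = body_mass * fraction
m_segment = 60 * 0.1
m_segment = 6.0000


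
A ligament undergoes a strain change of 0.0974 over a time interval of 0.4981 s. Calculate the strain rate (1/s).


strain_rate = delta_strain / delta_t
strain_rate = 0.0974 / 0.4981
strain_rate = 0.1955


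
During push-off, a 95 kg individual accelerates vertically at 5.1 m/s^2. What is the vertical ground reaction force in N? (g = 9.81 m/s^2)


GRF = m * (g + a)
GRF = 95 * (9.81 + 5.1)
GRF = 95 * 14.9100
GRF = 1416.4500


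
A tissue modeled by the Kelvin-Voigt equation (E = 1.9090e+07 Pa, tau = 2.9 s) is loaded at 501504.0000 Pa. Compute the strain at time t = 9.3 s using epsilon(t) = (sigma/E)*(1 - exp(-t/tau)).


epsilon(t) = (sigma/E) * (1 - exp(-t/tau))
sigma/E = 501504.0000 / 1.9090e+07 = 0.0263
exp(-t/tau) = exp(-9.3 / 2.9) = 0.0405
epsilon = 0.0263 * (1 - 0.0405)
epsilon = 0.0252


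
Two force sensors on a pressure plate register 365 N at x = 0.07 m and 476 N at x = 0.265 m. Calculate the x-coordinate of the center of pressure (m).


COP_x = (F1*x1 + F2*x2) / (F1 + F2)
COP_x = (365*0.07 + 476*0.265) / (365 + 476)
Numerator = 151.6900
Denominator = 841
COP_x = 0.1804


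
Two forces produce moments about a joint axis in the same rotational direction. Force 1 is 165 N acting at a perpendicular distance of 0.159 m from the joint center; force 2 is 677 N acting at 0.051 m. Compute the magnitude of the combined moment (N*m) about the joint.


M = F1 * d1 + F2 * d2
M = 165 * 0.159 + 677 * 0.051
M = 26.2350 + 34.5270
M = 60.7620


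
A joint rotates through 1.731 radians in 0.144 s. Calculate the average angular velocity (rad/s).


omega = delta_theta / delta_t
omega = 1.731 / 0.144
omega = 12.0208


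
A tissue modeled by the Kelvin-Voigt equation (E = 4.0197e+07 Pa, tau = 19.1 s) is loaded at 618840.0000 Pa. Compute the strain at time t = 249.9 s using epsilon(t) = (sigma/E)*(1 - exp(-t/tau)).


epsilon(t) = (sigma/E) * (1 - exp(-t/tau))
sigma/E = 618840.0000 / 4.0197e+07 = 0.0154
exp(-t/tau) = exp(-249.9 / 19.1) = 2.0787e-06
epsilon = 0.0154 * (1 - 2.0787e-06)
epsilon = 0.0154


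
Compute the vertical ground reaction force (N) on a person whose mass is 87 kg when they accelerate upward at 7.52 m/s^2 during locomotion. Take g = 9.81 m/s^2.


GRF = m * (g + a)
GRF = 87 * (9.81 + 7.52)
GRF = 87 * 17.3300
GRF = 1507.7100


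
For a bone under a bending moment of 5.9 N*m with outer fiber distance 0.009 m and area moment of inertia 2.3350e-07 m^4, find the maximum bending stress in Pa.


sigma = M * c / I
sigma = 5.9 * 0.009 / 2.3350e-07
M * c = 0.0531
sigma = 227408.9936


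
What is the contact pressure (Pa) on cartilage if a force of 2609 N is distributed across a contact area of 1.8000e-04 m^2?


P = F / A
P = 2609 / 1.8000e-04
P = 1.4494e+07


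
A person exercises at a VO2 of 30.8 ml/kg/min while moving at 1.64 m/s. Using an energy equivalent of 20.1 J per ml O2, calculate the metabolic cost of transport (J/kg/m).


Power per kg = VO2 * 20.1 / 60
Power per kg = 30.8 * 20.1 / 60 = 10.3180 W/kg
Cost = power_per_kg / speed
Cost = 10.3180 / 1.64
Cost = 6.2915


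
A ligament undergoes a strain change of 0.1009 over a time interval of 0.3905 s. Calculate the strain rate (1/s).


strain_rate = delta_strain / delta_t
strain_rate = 0.1009 / 0.3905
strain_rate = 0.2584


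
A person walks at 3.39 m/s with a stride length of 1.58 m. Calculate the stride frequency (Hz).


f = v / stride_length
f = 3.39 / 1.58
f = 2.1456


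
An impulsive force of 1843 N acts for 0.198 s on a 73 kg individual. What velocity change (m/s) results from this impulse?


J = F * dt = 1843 * 0.198 = 364.9140 N*s
delta_v = J / m
delta_v = 364.9140 / 73
delta_v = 4.9988


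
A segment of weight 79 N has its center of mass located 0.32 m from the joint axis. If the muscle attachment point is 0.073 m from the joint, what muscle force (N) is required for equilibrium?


F_muscle = W * d_load / d_muscle
F_muscle = 79 * 0.32 / 0.073
Numerator = 25.2800
F_muscle = 346.3014


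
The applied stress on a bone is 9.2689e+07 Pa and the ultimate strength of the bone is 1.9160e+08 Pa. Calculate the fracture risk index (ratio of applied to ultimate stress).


FRI = applied / ultimate
FRI = 9.2689e+07 / 1.9160e+08
FRI = 0.4838


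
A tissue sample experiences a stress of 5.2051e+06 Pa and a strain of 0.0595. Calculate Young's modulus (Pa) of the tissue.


E = stress / strain
E = 5.2051e+06 / 0.0595
E = 8.7481e+07


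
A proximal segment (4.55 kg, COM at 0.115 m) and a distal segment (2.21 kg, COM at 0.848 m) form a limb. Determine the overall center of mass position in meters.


COM = (m1*x1 + m2*x2) / (m1 + m2)
COM = (4.55*0.115 + 2.21*0.848) / (4.55 + 2.21)
Numerator = 2.3973
Denominator = 6.7600
COM = 0.3546


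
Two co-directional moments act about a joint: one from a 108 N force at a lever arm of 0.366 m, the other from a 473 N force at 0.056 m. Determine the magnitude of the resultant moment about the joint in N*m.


M = F1 * d1 + F2 * d2
M = 108 * 0.366 + 473 * 0.056
M = 39.5280 + 26.4880
M = 66.0160


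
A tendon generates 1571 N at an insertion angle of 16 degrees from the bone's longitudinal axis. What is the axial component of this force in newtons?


F_eff = F_tendon * cos(theta)
theta = 16 deg = 0.2793 rad
cos(theta) = 0.9613
F_eff = 1571 * 0.9613
F_eff = 1510.1421


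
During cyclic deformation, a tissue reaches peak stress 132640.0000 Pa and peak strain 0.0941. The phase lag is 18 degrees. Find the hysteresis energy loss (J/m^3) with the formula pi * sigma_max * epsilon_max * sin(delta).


E_loss = pi * sigma_max * epsilon_max * sin(delta)
delta = 18 deg = 0.3142 rad
sin(delta) = 0.3090
E_loss = pi * 132640.0000 * 0.0941 * 0.3090
E_loss = 12117.0353


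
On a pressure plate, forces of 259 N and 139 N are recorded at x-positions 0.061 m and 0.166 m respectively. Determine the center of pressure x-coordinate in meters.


COP_x = (F1*x1 + F2*x2) / (F1 + F2)
COP_x = (259*0.061 + 139*0.166) / (259 + 139)
Numerator = 38.8730
Denominator = 398
COP_x = 0.0977


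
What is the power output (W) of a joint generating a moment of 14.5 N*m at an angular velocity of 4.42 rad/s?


P = M * omega
P = 14.5 * 4.42
P = 64.0900


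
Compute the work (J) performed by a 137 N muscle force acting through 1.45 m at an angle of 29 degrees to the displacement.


W = F * d * cos(theta)
theta = 29 deg = 0.5061 rad
cos(theta) = 0.8746
W = 137 * 1.45 * 0.8746
W = 173.7432


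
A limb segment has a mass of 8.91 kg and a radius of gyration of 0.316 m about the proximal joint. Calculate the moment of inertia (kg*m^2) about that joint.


I = m * k^2
I = 8.91 * 0.316^2
k^2 = 0.0999
I = 0.8897


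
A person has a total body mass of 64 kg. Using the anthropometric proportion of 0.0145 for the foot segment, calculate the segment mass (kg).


m_segment = body_mass * fraction
m_segment = 64 * 0.0145
m_segment = 0.9280


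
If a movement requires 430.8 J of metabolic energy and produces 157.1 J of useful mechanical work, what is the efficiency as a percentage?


eta = (W_mech / E_meta) * 100
eta = (157.1 / 430.8) * 100
ratio = 0.3647
eta = 36.4670


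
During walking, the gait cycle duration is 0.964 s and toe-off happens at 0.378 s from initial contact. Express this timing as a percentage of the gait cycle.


pct = (event_time / cycle_time) * 100
pct = (0.378 / 0.964) * 100
ratio = 0.3921
pct = 39.2116


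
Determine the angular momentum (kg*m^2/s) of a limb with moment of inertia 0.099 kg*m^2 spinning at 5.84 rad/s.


L = I * omega
L = 0.099 * 5.84
L = 0.5782


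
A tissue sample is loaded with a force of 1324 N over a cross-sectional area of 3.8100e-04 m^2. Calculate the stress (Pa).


stress = F / A
stress = 1324 / 3.8100e-04
stress = 3.4751e+06


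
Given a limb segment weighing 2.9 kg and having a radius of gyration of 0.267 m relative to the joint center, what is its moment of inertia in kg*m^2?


I = m * k^2
I = 2.9 * 0.267^2
k^2 = 0.0713
I = 0.2067


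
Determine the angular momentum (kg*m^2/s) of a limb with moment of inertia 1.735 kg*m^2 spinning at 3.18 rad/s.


L = I * omega
L = 1.735 * 3.18
L = 5.5173


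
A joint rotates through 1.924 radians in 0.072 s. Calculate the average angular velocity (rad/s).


omega = delta_theta / delta_t
omega = 1.924 / 0.072
omega = 26.7222


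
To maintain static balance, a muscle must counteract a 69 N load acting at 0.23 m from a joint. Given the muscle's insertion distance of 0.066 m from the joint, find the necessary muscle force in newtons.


F_muscle = W * d_load / d_muscle
F_muscle = 69 * 0.23 / 0.066
Numerator = 15.8700
F_muscle = 240.4545


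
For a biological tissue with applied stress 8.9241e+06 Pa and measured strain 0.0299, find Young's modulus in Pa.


E = stress / strain
E = 8.9241e+06 / 0.0299
E = 2.9846e+08


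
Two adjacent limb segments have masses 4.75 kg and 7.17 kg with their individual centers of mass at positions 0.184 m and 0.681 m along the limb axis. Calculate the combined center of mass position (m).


COM = (m1*x1 + m2*x2) / (m1 + m2)
COM = (4.75*0.184 + 7.17*0.681) / (4.75 + 7.17)
Numerator = 5.7568
Denominator = 11.9200
COM = 0.4830


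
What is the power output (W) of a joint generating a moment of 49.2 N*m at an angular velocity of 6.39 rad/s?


P = M * omega
P = 49.2 * 6.39
P = 314.3880


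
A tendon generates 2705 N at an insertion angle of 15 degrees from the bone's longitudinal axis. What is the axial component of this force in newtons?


F_eff = F_tendon * cos(theta)
theta = 15 deg = 0.2618 rad
cos(theta) = 0.9659
F_eff = 2705 * 0.9659
F_eff = 2612.8294


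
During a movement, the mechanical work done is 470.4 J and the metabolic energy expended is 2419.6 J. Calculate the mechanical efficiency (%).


eta = (W_mech / E_meta) * 100
eta = (470.4 / 2419.6) * 100
ratio = 0.1944
eta = 19.4412


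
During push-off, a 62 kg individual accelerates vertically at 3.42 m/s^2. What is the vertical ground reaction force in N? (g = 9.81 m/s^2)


GRF = m * (g + a)
GRF = 62 * (9.81 + 3.42)
GRF = 62 * 13.2300
GRF = 820.2600


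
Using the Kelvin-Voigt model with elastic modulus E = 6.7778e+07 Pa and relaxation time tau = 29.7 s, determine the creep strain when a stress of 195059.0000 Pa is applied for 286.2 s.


epsilon(t) = (sigma/E) * (1 - exp(-t/tau))
sigma/E = 195059.0000 / 6.7778e+07 = 0.0029
exp(-t/tau) = exp(-286.2 / 29.7) = 6.5310e-05
epsilon = 0.0029 * (1 - 6.5310e-05)
epsilon = 0.0029


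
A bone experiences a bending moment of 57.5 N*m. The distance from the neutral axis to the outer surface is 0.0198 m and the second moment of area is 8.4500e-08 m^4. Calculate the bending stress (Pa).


sigma = M * c / I
sigma = 57.5 * 0.0198 / 8.4500e-08
M * c = 1.1385
sigma = 1.3473e+07


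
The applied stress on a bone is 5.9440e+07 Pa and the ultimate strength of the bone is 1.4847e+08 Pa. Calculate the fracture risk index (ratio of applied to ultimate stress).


FRI = applied / ultimate
FRI = 5.9440e+07 / 1.4847e+08
FRI = 0.4004


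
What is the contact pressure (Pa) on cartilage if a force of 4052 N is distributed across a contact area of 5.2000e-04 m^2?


P = F / A
P = 4052 / 5.2000e-04
P = 7.7923e+06


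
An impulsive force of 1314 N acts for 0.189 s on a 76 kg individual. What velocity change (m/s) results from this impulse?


J = F * dt = 1314 * 0.189 = 248.3460 N*s
delta_v = J / m
delta_v = 248.3460 / 76
delta_v = 3.2677


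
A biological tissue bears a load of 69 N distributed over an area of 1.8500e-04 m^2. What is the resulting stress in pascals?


stress = F / A
stress = 69 / 1.8500e-04
stress = 372972.9730


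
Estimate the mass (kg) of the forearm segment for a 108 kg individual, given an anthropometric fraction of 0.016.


m_segment = body_mass * fraction
m_segment = 108 * 0.016
m_segment = 1.7280


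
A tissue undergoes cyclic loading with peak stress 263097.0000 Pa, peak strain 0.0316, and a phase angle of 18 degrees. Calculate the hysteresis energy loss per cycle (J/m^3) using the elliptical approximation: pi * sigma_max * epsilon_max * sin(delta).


E_loss = pi * sigma_max * epsilon_max * sin(delta)
delta = 18 deg = 0.3142 rad
sin(delta) = 0.3090
E_loss = pi * 263097.0000 * 0.0316 * 0.3090
E_loss = 8071.1462


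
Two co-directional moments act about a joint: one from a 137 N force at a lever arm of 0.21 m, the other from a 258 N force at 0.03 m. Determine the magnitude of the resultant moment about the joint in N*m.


M = F1 * d1 + F2 * d2
M = 137 * 0.21 + 258 * 0.03
M = 28.7700 + 7.7400
M = 36.5100


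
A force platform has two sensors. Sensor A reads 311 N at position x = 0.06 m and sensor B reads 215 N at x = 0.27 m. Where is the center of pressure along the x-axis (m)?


COP_x = (F1*x1 + F2*x2) / (F1 + F2)
COP_x = (311*0.06 + 215*0.27) / (311 + 215)
Numerator = 76.7100
Denominator = 526
COP_x = 0.1458


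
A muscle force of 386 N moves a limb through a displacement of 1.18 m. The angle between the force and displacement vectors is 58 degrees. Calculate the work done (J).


W = F * d * cos(theta)
theta = 58 deg = 1.0123 rad
cos(theta) = 0.5299
W = 386 * 1.18 * 0.5299
W = 241.3676


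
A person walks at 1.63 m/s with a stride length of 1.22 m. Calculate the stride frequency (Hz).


f = v / stride_length
f = 1.63 / 1.22
f = 1.3361


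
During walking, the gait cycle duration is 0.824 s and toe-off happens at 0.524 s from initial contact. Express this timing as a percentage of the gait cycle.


pct = (event_time / cycle_time) * 100
pct = (0.524 / 0.824) * 100
ratio = 0.6359
pct = 63.5922


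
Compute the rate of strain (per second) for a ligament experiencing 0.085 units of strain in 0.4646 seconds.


strain_rate = delta_strain / delta_t
strain_rate = 0.085 / 0.4646
strain_rate = 0.1830


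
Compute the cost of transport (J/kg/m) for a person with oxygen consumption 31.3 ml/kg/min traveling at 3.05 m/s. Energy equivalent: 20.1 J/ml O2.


Power per kg = VO2 * 20.1 / 60
Power per kg = 31.3 * 20.1 / 60 = 10.4855 W/kg
Cost = power_per_kg / speed
Cost = 10.4855 / 3.05
Cost = 3.4379


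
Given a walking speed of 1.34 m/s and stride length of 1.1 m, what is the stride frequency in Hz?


f = v / stride_length
f = 1.34 / 1.1
f = 1.2182


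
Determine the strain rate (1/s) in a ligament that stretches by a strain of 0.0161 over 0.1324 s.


strain_rate = delta_strain / delta_t
strain_rate = 0.0161 / 0.1324
strain_rate = 0.1216


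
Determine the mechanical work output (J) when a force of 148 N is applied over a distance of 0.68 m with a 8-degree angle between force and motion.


W = F * d * cos(theta)
theta = 8 deg = 0.1396 rad
cos(theta) = 0.9903
W = 148 * 0.68 * 0.9903
W = 99.6606


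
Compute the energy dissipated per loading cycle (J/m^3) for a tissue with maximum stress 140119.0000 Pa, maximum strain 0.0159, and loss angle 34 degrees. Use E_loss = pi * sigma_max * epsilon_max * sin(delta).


E_loss = pi * sigma_max * epsilon_max * sin(delta)
delta = 34 deg = 0.5934 rad
sin(delta) = 0.5592
E_loss = pi * 140119.0000 * 0.0159 * 0.5592
E_loss = 3913.8635


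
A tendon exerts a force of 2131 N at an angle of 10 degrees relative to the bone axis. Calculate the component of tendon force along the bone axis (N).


F_eff = F_tendon * cos(theta)
theta = 10 deg = 0.1745 rad
cos(theta) = 0.9848
F_eff = 2131 * 0.9848
F_eff = 2098.6253


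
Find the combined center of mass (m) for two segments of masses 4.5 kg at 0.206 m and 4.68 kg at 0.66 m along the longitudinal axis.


COM = (m1*x1 + m2*x2) / (m1 + m2)
COM = (4.5*0.206 + 4.68*0.66) / (4.5 + 4.68)
Numerator = 4.0158
Denominator = 9.1800
COM = 0.4375


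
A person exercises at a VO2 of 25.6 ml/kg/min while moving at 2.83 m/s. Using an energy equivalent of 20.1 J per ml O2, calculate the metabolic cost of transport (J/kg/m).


Power per kg = VO2 * 20.1 / 60
Power per kg = 25.6 * 20.1 / 60 = 8.5760 W/kg
Cost = power_per_kg / speed
Cost = 8.5760 / 2.83
Cost = 3.0304


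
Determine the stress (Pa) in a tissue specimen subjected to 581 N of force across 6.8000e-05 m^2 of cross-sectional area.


stress = F / A
stress = 581 / 6.8000e-05
stress = 8.5441e+06


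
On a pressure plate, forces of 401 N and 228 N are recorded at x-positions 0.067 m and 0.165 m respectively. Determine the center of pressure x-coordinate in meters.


COP_x = (F1*x1 + F2*x2) / (F1 + F2)
COP_x = (401*0.067 + 228*0.165) / (401 + 228)
Numerator = 64.4870
Denominator = 629
COP_x = 0.1025


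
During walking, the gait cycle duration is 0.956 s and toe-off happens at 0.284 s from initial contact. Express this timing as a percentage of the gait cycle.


pct = (event_time / cycle_time) * 100
pct = (0.284 / 0.956) * 100
ratio = 0.2971
pct = 29.7071


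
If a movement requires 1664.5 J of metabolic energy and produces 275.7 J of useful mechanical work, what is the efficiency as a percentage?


eta = (W_mech / E_meta) * 100
eta = (275.7 / 1664.5) * 100
ratio = 0.1656
eta = 16.5635


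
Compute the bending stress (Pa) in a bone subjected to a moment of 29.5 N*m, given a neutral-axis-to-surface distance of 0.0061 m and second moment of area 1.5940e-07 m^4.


sigma = M * c / I
sigma = 29.5 * 0.0061 / 1.5940e-07
M * c = 0.1799
sigma = 1.1289e+06


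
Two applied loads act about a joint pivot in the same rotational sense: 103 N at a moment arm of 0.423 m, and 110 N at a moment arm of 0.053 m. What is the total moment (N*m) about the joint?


M = F1 * d1 + F2 * d2
M = 103 * 0.423 + 110 * 0.053
M = 43.5690 + 5.8300
M = 49.3990


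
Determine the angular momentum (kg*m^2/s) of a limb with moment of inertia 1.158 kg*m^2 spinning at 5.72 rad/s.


L = I * omega
L = 1.158 * 5.72
L = 6.6238


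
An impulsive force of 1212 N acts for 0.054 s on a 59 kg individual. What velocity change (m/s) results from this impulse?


J = F * dt = 1212 * 0.054 = 65.4480 N*s
delta_v = J / m
delta_v = 65.4480 / 59
delta_v = 1.1093


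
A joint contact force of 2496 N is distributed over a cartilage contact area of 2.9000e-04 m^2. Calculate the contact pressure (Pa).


P = F / A
P = 2496 / 2.9000e-04
P = 8.6069e+06


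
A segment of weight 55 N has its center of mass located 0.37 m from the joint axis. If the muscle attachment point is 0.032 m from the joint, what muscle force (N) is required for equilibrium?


F_muscle = W * d_load / d_muscle
F_muscle = 55 * 0.37 / 0.032
Numerator = 20.3500
F_muscle = 635.9375


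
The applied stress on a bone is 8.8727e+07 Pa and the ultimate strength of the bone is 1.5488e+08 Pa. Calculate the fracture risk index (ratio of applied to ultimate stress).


FRI = applied / ultimate
FRI = 8.8727e+07 / 1.5488e+08
FRI = 0.5729


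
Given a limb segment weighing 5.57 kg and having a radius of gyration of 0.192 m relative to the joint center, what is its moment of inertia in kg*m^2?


I = m * k^2
I = 5.57 * 0.192^2
k^2 = 0.0369
I = 0.2053


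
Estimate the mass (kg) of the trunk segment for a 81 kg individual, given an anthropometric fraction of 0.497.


m_segment = body_mass * fraction
m_segment = 81 * 0.497
m_segment = 40.2570


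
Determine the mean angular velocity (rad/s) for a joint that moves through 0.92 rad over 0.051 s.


omega = delta_theta / delta_t
omega = 0.92 / 0.051
omega = 18.0392


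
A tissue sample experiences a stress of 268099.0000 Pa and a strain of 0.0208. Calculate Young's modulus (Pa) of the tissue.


E = stress / strain
E = 268099.0000 / 0.0208
E = 1.2889e+07


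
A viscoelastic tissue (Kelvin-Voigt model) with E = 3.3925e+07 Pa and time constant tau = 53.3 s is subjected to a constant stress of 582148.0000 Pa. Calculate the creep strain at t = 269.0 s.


epsilon(t) = (sigma/E) * (1 - exp(-t/tau))
sigma/E = 582148.0000 / 3.3925e+07 = 0.0172
exp(-t/tau) = exp(-269.0 / 53.3) = 0.0064
epsilon = 0.0172 * (1 - 0.0064)
epsilon = 0.0170


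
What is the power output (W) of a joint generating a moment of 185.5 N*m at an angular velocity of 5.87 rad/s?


P = M * omega
P = 185.5 * 5.87
P = 1088.8850


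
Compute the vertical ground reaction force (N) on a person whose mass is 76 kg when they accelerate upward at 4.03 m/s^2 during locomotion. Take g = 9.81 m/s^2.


GRF = m * (g + a)
GRF = 76 * (9.81 + 4.03)
GRF = 76 * 13.8400
GRF = 1051.8400


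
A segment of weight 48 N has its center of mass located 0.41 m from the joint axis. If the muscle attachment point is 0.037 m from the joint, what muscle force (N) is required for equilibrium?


F_muscle = W * d_load / d_muscle
F_muscle = 48 * 0.41 / 0.037
Numerator = 19.6800
F_muscle = 531.8919


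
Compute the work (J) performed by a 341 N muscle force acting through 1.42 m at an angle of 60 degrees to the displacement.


W = F * d * cos(theta)
theta = 60 deg = 1.0472 rad
cos(theta) = 0.5000
W = 341 * 1.42 * 0.5000
W = 242.1100


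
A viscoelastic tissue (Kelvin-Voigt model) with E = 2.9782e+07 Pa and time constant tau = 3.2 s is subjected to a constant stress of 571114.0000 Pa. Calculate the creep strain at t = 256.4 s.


epsilon(t) = (sigma/E) * (1 - exp(-t/tau))
sigma/E = 571114.0000 / 2.9782e+07 = 0.0192
exp(-t/tau) = exp(-256.4 / 3.2) = 1.5928e-35
epsilon = 0.0192 * (1 - 1.5928e-35)
epsilon = 0.0192


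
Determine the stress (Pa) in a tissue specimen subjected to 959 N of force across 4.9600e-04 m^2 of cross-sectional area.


stress = F / A
stress = 959 / 4.9600e-04
stress = 1.9335e+06


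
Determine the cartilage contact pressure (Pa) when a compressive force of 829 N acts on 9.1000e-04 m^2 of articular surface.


P = F / A
P = 829 / 9.1000e-04
P = 910989.0110


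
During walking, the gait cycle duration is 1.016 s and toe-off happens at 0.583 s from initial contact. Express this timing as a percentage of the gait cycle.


pct = (event_time / cycle_time) * 100
pct = (0.583 / 1.016) * 100
ratio = 0.5738
pct = 57.3819


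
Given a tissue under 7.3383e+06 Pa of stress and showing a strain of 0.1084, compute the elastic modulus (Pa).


E = stress / strain
E = 7.3383e+06 / 0.1084
E = 6.7696e+07


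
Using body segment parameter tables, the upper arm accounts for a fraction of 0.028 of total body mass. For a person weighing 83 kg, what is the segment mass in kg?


m_segment = body_mass * fraction
m_segment = 83 * 0.028
m_segment = 2.3240


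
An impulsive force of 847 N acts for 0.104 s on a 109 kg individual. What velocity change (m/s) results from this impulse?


J = F * dt = 847 * 0.104 = 88.0880 N*s
delta_v = J / m
delta_v = 88.0880 / 109
delta_v = 0.8081


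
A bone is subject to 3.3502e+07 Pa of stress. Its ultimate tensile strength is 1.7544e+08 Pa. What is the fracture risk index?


FRI = applied / ultimate
FRI = 3.3502e+07 / 1.7544e+08
FRI = 0.1910


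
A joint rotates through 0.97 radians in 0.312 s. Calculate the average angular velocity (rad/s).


omega = delta_theta / delta_t
omega = 0.97 / 0.312
omega = 3.1090


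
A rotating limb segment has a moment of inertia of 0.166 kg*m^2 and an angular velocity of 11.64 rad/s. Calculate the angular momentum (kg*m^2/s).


L = I * omega
L = 0.166 * 11.64
L = 1.9322


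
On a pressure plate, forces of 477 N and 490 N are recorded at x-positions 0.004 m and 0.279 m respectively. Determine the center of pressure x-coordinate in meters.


COP_x = (F1*x1 + F2*x2) / (F1 + F2)
COP_x = (477*0.004 + 490*0.279) / (477 + 490)
Numerator = 138.6180
Denominator = 967
COP_x = 0.1433


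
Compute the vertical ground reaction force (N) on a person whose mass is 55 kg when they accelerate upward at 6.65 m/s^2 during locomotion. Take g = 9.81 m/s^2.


GRF = m * (g + a)
GRF = 55 * (9.81 + 6.65)
GRF = 55 * 16.4600
GRF = 905.3000


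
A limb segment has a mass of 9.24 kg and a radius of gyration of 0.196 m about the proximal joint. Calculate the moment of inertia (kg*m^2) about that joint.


I = m * k^2
I = 9.24 * 0.196^2
k^2 = 0.0384
I = 0.3550


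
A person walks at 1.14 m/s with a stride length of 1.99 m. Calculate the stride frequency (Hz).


f = v / stride_length
f = 1.14 / 1.99
f = 0.5729


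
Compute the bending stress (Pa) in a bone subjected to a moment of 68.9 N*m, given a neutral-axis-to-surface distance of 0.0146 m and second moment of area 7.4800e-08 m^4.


sigma = M * c / I
sigma = 68.9 * 0.0146 / 7.4800e-08
M * c = 1.0059
sigma = 1.3448e+07


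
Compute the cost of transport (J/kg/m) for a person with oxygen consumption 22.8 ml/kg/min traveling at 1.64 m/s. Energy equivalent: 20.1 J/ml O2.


Power per kg = VO2 * 20.1 / 60
Power per kg = 22.8 * 20.1 / 60 = 7.6380 W/kg
Cost = power_per_kg / speed
Cost = 7.6380 / 1.64
Cost = 4.6573


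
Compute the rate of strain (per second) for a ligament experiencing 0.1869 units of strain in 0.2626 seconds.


strain_rate = delta_strain / delta_t
strain_rate = 0.1869 / 0.2626
strain_rate = 0.7117


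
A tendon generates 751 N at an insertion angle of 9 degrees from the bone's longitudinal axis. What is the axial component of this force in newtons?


F_eff = F_tendon * cos(theta)
theta = 9 deg = 0.1571 rad
cos(theta) = 0.9877
F_eff = 751 * 0.9877
F_eff = 741.7539


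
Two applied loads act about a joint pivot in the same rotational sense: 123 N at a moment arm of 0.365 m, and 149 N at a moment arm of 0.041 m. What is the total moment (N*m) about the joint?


M = F1 * d1 + F2 * d2
M = 123 * 0.365 + 149 * 0.041
M = 44.8950 + 6.1090
M = 51.0040


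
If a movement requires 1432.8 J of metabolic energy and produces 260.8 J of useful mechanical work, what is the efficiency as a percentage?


eta = (W_mech / E_meta) * 100
eta = (260.8 / 1432.8) * 100
ratio = 0.1820
eta = 18.2021


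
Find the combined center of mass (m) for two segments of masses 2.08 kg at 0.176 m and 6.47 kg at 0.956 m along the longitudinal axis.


COM = (m1*x1 + m2*x2) / (m1 + m2)
COM = (2.08*0.176 + 6.47*0.956) / (2.08 + 6.47)
Numerator = 6.5514
Denominator = 8.5500
COM = 0.7662


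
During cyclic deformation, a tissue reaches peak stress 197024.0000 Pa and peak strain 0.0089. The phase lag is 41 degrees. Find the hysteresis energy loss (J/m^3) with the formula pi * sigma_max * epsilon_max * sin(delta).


E_loss = pi * sigma_max * epsilon_max * sin(delta)
delta = 41 deg = 0.7156 rad
sin(delta) = 0.6561
E_loss = pi * 197024.0000 * 0.0089 * 0.6561
E_loss = 3614.1147


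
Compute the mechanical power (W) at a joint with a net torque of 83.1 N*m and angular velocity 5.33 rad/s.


P = M * omega
P = 83.1 * 5.33
P = 442.9230


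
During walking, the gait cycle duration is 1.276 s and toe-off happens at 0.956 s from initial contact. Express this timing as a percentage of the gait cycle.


pct = (event_time / cycle_time) * 100
pct = (0.956 / 1.276) * 100
ratio = 0.7492
pct = 74.9216


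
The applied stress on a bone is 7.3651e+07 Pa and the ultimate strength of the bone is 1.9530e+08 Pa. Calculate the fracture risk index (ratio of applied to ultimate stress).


FRI = applied / ultimate
FRI = 7.3651e+07 / 1.9530e+08
FRI = 0.3771


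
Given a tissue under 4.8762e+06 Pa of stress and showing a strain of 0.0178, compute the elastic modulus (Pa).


E = stress / strain
E = 4.8762e+06 / 0.0178
E = 2.7394e+08


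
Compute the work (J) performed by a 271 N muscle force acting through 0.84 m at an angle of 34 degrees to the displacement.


W = F * d * cos(theta)
theta = 34 deg = 0.5934 rad
cos(theta) = 0.8290
W = 271 * 0.84 * 0.8290
W = 188.7221


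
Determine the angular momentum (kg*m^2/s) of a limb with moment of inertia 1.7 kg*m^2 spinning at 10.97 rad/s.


L = I * omega
L = 1.7 * 10.97
L = 18.6490


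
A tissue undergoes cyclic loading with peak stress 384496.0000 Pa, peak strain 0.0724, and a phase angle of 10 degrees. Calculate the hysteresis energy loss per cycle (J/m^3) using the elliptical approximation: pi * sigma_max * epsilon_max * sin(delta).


E_loss = pi * sigma_max * epsilon_max * sin(delta)
delta = 10 deg = 0.1745 rad
sin(delta) = 0.1736
E_loss = pi * 384496.0000 * 0.0724 * 0.1736
E_loss = 15186.2482


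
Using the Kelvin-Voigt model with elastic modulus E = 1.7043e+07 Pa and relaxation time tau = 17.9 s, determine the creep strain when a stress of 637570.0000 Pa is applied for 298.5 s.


epsilon(t) = (sigma/E) * (1 - exp(-t/tau))
sigma/E = 637570.0000 / 1.7043e+07 = 0.0374
exp(-t/tau) = exp(-298.5 / 17.9) = 5.7242e-08
epsilon = 0.0374 * (1 - 5.7242e-08)
epsilon = 0.0374


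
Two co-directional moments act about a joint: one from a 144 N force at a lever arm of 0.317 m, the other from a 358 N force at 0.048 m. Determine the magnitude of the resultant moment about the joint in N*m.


M = F1 * d1 + F2 * d2
M = 144 * 0.317 + 358 * 0.048
M = 45.6480 + 17.1840
M = 62.8320


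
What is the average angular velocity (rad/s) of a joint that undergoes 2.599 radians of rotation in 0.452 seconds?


omega = delta_theta / delta_t
omega = 2.599 / 0.452
omega = 5.7500


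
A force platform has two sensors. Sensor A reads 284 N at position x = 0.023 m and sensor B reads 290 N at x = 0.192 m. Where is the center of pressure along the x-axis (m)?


COP_x = (F1*x1 + F2*x2) / (F1 + F2)
COP_x = (284*0.023 + 290*0.192) / (284 + 290)
Numerator = 62.2120
Denominator = 574
COP_x = 0.1084


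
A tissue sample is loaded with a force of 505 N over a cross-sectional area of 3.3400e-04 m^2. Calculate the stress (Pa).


stress = F / A
stress = 505 / 3.3400e-04
stress = 1.5120e+06


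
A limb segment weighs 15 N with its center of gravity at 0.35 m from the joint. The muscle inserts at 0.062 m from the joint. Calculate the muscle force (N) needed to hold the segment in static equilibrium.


F_muscle = W * d_load / d_muscle
F_muscle = 15 * 0.35 / 0.062
Numerator = 5.2500
F_muscle = 84.6774


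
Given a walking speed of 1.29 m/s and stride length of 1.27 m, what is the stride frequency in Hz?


f = v / stride_length
f = 1.29 / 1.27
f = 1.0157


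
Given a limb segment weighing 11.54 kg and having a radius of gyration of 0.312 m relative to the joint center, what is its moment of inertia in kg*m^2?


I = m * k^2
I = 11.54 * 0.312^2
k^2 = 0.0973
I = 1.1233


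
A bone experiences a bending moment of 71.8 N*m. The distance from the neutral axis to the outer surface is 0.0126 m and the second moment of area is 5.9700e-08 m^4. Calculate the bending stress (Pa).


sigma = M * c / I
sigma = 71.8 * 0.0126 / 5.9700e-08
M * c = 0.9047
sigma = 1.5154e+07


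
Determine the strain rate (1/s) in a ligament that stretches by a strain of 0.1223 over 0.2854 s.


strain_rate = delta_strain / delta_t
strain_rate = 0.1223 / 0.2854
strain_rate = 0.4285


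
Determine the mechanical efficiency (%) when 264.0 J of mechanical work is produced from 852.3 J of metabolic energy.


eta = (W_mech / E_meta) * 100
eta = (264.0 / 852.3) * 100
ratio = 0.3098
eta = 30.9750


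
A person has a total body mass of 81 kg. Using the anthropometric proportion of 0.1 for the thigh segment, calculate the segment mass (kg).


m_segment = body_mass * fraction
m_segment = 81 * 0.1
m_segment = 8.1000


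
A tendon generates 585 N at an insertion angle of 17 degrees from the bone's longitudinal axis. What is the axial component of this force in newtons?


F_eff = F_tendon * cos(theta)
theta = 17 deg = 0.2967 rad
cos(theta) = 0.9563
F_eff = 585 * 0.9563
F_eff = 559.4383


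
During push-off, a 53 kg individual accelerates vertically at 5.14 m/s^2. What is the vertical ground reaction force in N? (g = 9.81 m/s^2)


GRF = m * (g + a)
GRF = 53 * (9.81 + 5.14)
GRF = 53 * 14.9500
GRF = 792.3500


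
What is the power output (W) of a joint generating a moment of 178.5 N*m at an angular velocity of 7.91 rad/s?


P = M * omega
P = 178.5 * 7.91
P = 1411.9350


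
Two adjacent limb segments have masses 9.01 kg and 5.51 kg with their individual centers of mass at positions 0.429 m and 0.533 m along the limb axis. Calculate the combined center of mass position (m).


COM = (m1*x1 + m2*x2) / (m1 + m2)
COM = (9.01*0.429 + 5.51*0.533) / (9.01 + 5.51)
Numerator = 6.8021
Denominator = 14.5200
COM = 0.4685


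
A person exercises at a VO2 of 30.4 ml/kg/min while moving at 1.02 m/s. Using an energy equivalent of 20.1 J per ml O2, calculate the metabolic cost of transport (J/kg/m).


Power per kg = VO2 * 20.1 / 60
Power per kg = 30.4 * 20.1 / 60 = 10.1840 W/kg
Cost = power_per_kg / speed
Cost = 10.1840 / 1.02
Cost = 9.9843


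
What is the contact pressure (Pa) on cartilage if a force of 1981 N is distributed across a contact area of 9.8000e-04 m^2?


P = F / A
P = 1981 / 9.8000e-04
P = 2.0214e+06


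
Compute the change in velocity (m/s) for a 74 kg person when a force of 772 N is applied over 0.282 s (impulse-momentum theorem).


J = F * dt = 772 * 0.282 = 217.7040 N*s
delta_v = J / m
delta_v = 217.7040 / 74
delta_v = 2.9419


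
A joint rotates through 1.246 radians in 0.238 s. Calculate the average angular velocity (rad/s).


omega = delta_theta / delta_t
omega = 1.246 / 0.238
omega = 5.2353


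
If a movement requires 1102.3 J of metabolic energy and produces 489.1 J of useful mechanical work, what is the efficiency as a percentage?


eta = (W_mech / E_meta) * 100
eta = (489.1 / 1102.3) * 100
ratio = 0.4437
eta = 44.3709


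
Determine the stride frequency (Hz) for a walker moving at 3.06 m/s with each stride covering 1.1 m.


f = v / stride_length
f = 3.06 / 1.1
f = 2.7818


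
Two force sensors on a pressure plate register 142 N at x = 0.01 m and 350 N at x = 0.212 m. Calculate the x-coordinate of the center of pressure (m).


COP_x = (F1*x1 + F2*x2) / (F1 + F2)
COP_x = (142*0.01 + 350*0.212) / (142 + 350)
Numerator = 75.6200
Denominator = 492
COP_x = 0.1537


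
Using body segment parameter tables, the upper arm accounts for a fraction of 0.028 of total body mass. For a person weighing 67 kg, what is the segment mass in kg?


m_segment = body_mass * fraction
m_segment = 67 * 0.028
m_segment = 1.8760


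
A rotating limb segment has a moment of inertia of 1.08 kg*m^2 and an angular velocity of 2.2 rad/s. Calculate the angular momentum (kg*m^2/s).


L = I * omega
L = 1.08 * 2.2
L = 2.3760


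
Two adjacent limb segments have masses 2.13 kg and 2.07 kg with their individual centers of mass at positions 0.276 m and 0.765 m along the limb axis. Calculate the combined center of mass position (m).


COM = (m1*x1 + m2*x2) / (m1 + m2)
COM = (2.13*0.276 + 2.07*0.765) / (2.13 + 2.07)
Numerator = 2.1714
Denominator = 4.2000
COM = 0.5170


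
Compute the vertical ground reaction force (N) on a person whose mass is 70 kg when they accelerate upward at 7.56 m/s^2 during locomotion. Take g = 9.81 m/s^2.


GRF = m * (g + a)
GRF = 70 * (9.81 + 7.56)
GRF = 70 * 17.3700
GRF = 1215.9000


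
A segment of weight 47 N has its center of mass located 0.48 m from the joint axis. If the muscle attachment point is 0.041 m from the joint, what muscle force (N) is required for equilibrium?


F_muscle = W * d_load / d_muscle
F_muscle = 47 * 0.48 / 0.041
Numerator = 22.5600
F_muscle = 550.2439


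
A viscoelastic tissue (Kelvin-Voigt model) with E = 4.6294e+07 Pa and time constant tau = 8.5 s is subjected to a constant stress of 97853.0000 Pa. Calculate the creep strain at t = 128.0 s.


epsilon(t) = (sigma/E) * (1 - exp(-t/tau))
sigma/E = 97853.0000 / 4.6294e+07 = 0.0021
exp(-t/tau) = exp(-128.0 / 8.5) = 2.8843e-07
epsilon = 0.0021 * (1 - 2.8843e-07)
epsilon = 0.0021


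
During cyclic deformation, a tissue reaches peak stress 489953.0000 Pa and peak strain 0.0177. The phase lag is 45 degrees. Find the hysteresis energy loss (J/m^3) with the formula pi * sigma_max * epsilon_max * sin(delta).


E_loss = pi * sigma_max * epsilon_max * sin(delta)
delta = 45 deg = 0.7854 rad
sin(delta) = 0.7071
E_loss = pi * 489953.0000 * 0.0177 * 0.7071
E_loss = 19264.7138


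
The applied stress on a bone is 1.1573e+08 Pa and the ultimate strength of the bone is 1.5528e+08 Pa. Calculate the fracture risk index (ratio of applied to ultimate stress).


FRI = applied / ultimate
FRI = 1.1573e+08 / 1.5528e+08
FRI = 0.7453


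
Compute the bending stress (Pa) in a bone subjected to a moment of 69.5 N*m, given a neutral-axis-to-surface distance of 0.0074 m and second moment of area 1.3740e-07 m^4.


sigma = M * c / I
sigma = 69.5 * 0.0074 / 1.3740e-07
M * c = 0.5143
sigma = 3.7431e+06


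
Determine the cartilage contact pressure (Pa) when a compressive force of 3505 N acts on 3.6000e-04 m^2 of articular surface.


P = F / A
P = 3505 / 3.6000e-04
P = 9.7361e+06


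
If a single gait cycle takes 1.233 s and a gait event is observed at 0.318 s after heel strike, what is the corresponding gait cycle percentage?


pct = (event_time / cycle_time) * 100
pct = (0.318 / 1.233) * 100
ratio = 0.2579
pct = 25.7908


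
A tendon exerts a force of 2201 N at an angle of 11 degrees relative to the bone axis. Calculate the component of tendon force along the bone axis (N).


F_eff = F_tendon * cos(theta)
theta = 11 deg = 0.1920 rad
cos(theta) = 0.9816
F_eff = 2201 * 0.9816
F_eff = 2160.5614
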